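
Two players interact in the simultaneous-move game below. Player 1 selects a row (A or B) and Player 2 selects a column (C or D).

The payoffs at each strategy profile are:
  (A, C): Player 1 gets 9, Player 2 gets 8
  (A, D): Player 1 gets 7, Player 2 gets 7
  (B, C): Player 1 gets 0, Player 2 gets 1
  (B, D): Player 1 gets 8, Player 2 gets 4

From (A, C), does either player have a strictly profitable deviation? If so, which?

Player 1 at (A, C) earns 9; deviating to B yields 0 — not better.
Player 2 earns 8; deviating to D yields 7 — not better.
Neither player can strictly improve; the profile is a Nash equilibrium.

Neither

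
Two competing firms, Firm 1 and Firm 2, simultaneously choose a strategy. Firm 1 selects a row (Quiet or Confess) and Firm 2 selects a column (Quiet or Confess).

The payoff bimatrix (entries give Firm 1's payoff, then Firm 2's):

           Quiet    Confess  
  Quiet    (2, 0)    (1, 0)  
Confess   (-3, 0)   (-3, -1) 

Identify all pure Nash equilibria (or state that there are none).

(Quiet, Quiet): Firm 1 gets 2 ≥ -3 from Confess, and Firm 2 gets 0 ≥ 0 from Confess — Nash equilibrium.
(Quiet, Confess): Firm 1 gets 1 ≥ -3 from Confess, and Firm 2 gets 0 ≥ 0 from Quiet — Nash equilibrium.
(Confess, Quiet): Firm 1 prefers Quiet (2 > -3) — not an equilibrium.
(Confess, Confess): Firm 1 prefers Quiet (1 > -3); Firm 2 prefers Quiet (0 > -1) — not an equilibrium.

(Quiet, Quiet) and (Quiet, Confess)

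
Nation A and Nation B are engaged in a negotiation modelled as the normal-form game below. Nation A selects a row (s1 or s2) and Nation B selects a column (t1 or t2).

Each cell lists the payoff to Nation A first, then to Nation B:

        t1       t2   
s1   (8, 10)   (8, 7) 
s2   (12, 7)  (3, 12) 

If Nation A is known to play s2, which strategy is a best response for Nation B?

Against s2, Nation B earns 7 from t1 and 12 from t2.
So t2 is the best response.

t2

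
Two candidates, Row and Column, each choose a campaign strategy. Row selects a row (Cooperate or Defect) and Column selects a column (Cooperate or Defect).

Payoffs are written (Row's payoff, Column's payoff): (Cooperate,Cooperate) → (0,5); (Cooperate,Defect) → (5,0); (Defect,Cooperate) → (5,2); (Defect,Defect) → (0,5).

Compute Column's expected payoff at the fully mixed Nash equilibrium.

First find x, the probability Row plays Cooperate, from Column's indifference between Cooperate and Defect: 5x + 2(1−x) = 5(1−x), giving x = 3/8.
Since Column is indifferent in equilibrium, Column's expected payoff equals the payoff from either column against (3/8, 5/8). Using Cooperate: 5(3/8) + 2(5/8) = 25/8.

25/8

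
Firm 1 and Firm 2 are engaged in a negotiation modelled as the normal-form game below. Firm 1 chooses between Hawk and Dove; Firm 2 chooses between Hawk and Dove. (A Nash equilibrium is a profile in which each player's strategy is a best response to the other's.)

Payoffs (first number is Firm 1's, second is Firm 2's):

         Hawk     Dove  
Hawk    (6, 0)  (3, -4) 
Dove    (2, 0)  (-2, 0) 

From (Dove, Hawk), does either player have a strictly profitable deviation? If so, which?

Firm 1 at (Dove, Hawk) earns 2; deviating to Hawk yields 6 — a strict improvement.
Firm 2 earns 0; deviating to Dove yields 0 — not better.
Only Firm 1 has a strictly profitable deviation.

Firm 1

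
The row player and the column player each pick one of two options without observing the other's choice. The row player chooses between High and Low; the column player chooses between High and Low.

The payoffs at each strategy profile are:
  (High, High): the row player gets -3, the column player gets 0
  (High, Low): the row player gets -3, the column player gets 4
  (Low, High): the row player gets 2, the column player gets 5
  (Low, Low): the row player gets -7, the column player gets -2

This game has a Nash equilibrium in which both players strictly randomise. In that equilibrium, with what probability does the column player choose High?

Let c be the probability that the column player plays High. In a completely mixed equilibrium, the row player must be indifferent between High and Low.
The row player's expected payoff from High is −3c − 3(1−c); from Low it is 2c − 7(1−c).
Setting these equal: -3 = 9c − 7, so c = 4/9.

4/9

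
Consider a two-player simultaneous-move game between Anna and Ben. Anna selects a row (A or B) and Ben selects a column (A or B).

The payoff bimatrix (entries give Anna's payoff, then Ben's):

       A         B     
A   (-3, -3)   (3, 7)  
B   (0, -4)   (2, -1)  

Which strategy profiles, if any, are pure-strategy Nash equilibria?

(A, A): Anna prefers B (0 > -3); Ben prefers B (7 > -3) — not an equilibrium.
(A, B): Anna gets 3 ≥ 2 from B, and Ben gets 7 ≥ -3 from A — Nash equilibrium.
(B, A): Ben prefers B (-1 > -4) — not an equilibrium.
(B, B): Anna prefers A (3 > 2) — not an equilibrium.

(A, B)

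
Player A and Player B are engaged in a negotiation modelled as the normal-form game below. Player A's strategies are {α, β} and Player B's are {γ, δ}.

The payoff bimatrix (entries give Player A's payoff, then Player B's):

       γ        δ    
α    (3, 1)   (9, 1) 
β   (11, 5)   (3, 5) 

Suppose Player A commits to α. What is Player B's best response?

Against α, Player B earns 1 from γ and 1 from δ.
So either strategy is a best response.

either — both γ and δ are best responses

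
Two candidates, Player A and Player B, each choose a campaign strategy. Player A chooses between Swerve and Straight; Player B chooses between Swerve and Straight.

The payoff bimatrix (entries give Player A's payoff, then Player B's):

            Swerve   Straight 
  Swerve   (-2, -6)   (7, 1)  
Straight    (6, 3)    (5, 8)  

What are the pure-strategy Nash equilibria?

(Swerve, Straight)

(Swerve, Swerve): Player A prefers Straight (6 > -2); Player B prefers Straight (1 > -6) — not an equilibrium.
(Swerve, Straight): Player A gets 7 ≥ 5 from Straight, and Player B gets 1 ≥ -6 from Swerve — Nash equilibrium.
(Straight, Swerve): Player B prefers Straight (8 > 3) — not an equilibrium.
(Straight, Straight): Player A prefers Swerve (7 > 5) — not an equilibrium.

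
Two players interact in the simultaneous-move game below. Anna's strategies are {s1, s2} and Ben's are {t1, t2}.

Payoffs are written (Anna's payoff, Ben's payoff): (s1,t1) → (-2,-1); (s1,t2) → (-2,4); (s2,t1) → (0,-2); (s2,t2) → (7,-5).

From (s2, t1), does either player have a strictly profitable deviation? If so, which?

Neither

Anna at (s2, t1) earns 0; deviating to s1 yields -2 — not better.
Ben earns -2; deviating to t2 yields -5 — not better.
Neither player can strictly improve; the profile is a Nash equilibrium.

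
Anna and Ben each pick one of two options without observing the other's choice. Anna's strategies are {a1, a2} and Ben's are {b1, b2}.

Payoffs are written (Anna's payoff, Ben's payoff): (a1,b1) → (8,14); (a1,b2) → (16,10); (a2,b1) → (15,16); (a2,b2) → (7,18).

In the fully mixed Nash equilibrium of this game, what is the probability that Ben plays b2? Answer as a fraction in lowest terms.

Let y be the probability that Ben plays b1. In a completely mixed equilibrium, Anna must be indifferent between a1 and a2.
Anna's expected payoff from a1 is 8y + 16(1−y); from a2 it is 15y + 7(1−y).
Setting these equal: −8y + 16 = 8y + 7, so y = 9/16.
Therefore Ben plays b2 with probability 1 − 9/16 = 7/16.

7/16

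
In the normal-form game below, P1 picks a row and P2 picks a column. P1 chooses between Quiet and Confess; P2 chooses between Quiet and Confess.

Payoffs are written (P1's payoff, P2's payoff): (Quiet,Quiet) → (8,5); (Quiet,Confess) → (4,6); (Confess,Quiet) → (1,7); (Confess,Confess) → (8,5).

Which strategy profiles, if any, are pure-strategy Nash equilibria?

none

(Quiet, Quiet): P2 prefers Confess (6 > 5) — not an equilibrium.
(Quiet, Confess): P1 prefers Confess (8 > 4) — not an equilibrium.
(Confess, Quiet): P1 prefers Quiet (8 > 1) — not an equilibrium.
(Confess, Confess): P2 prefers Quiet (7 > 5) — not an equilibrium.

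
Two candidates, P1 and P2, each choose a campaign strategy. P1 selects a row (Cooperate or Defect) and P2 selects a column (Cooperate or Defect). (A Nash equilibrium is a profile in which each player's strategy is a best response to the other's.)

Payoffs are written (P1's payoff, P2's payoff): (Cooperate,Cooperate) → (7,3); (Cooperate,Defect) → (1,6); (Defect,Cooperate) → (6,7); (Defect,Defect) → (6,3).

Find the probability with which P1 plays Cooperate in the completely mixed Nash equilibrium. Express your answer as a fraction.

Let p be the probability that P1 plays Cooperate. In a completely mixed equilibrium, P2 must be indifferent between Cooperate and Defect.
P2's expected payoff from Cooperate is 3p + 7(1−p); from Defect it is 6p + 3(1−p).
Setting these equal: −4p + 7 = 3p + 3, so p = 4/7.

4/7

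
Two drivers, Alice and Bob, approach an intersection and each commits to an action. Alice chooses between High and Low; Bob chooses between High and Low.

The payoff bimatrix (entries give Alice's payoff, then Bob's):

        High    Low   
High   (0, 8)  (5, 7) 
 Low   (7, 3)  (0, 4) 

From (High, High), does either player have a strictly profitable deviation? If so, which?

Alice at (High, High) earns 0; deviating to Low yields 7 — a strict improvement.
Bob earns 8; deviating to Low yields 7 — not better.
Only Alice has a strictly profitable deviation.

Alice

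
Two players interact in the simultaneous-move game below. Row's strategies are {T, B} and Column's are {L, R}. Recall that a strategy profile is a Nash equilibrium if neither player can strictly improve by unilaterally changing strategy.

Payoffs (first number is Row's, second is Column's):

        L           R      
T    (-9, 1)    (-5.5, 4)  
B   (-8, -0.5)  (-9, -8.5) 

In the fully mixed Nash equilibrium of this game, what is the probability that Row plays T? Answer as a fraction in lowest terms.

8/11

Let r be the probability that Row plays T. In a completely mixed equilibrium, Column must be indifferent between L and R.
Column's expected payoff from L is r − 0.5(1−r); from R it is 4r − 8.5(1−r).
Setting these equal: 1.5r − 0.5 = 12.5r − 8.5, so r = 8/11.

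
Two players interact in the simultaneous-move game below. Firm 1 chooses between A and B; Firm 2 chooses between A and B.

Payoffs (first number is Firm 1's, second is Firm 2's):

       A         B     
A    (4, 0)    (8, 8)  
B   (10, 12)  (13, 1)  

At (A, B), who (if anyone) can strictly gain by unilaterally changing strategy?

Firm 1 at (A, B) earns 8; deviating to B yields 13 — a strict improvement.
Firm 2 earns 8; deviating to A yields 0 — not better.
Only Firm 1 has a strictly profitable deviation.

Firm 1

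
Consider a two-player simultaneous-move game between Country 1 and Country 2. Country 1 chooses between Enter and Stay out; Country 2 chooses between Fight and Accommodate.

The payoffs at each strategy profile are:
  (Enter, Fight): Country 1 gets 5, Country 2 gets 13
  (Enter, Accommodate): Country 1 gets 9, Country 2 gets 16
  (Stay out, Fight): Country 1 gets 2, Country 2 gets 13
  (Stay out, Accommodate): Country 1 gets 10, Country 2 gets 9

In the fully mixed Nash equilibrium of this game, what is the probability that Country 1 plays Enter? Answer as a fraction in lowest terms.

4/7

Let p be the probability that Country 1 plays Enter. In a completely mixed equilibrium, Country 2 must be indifferent between Fight and Accommodate.
Country 2's expected payoff from Fight is 13p + 13(1−p); from Accommodate it is 16p + 9(1−p).
Setting these equal: 13 = 7p + 9, so p = 4/7.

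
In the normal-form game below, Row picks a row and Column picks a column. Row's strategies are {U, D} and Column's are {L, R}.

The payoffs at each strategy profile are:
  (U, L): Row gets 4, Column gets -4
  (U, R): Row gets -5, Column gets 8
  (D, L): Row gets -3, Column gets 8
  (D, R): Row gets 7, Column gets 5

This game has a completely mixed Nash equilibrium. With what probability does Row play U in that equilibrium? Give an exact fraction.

Let p be the probability that Row plays U. In a completely mixed equilibrium, Column must be indifferent between L and R.
Column's expected payoff from L is −4p + 8(1−p); from R it is 8p + 5(1−p).
Setting these equal: −12p + 8 = 3p + 5, so p = 1/5.

1/5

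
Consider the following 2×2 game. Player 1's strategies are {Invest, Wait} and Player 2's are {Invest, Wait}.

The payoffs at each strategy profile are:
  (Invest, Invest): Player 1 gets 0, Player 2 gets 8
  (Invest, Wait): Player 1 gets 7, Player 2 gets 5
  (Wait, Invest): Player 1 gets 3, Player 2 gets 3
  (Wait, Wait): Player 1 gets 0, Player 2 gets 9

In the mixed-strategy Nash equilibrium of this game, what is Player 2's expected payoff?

19/3

First find x, the probability Player 1 plays Invest, from Player 2's indifference between Invest and Wait: 8x + 3(1−x) = 5x + 9(1−x), giving x = 2/3.
Since Player 2 is indifferent in equilibrium, Player 2's expected payoff equals the payoff from either column against (2/3, 1/3). Using Invest: 8(2/3) + 3(1/3) = 19/3.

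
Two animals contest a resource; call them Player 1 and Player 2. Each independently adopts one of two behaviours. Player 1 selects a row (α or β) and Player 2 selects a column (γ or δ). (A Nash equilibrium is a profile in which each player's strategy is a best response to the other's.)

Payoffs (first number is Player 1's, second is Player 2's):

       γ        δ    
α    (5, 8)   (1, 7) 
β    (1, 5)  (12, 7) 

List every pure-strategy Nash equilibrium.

(α, γ): Player 1 gets 5 ≥ 1 from β, and Player 2 gets 8 ≥ 7 from δ — Nash equilibrium.
(α, δ): Player 1 prefers β (12 > 1); Player 2 prefers γ (8 > 7) — not an equilibrium.
(β, γ): Player 1 prefers α (5 > 1); Player 2 prefers δ (7 > 5) — not an equilibrium.
(β, δ): Player 1 gets 12 ≥ 1 from α, and Player 2 gets 7 ≥ 5 from γ — Nash equilibrium.

(α, γ) and (β, δ)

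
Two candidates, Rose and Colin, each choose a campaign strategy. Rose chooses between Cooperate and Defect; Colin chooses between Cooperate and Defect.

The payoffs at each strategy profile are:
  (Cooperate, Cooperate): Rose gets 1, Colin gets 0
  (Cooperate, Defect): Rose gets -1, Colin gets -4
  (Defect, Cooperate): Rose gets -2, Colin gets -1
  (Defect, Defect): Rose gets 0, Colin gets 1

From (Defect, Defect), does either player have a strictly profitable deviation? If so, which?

Rose at (Defect, Defect) earns 0; deviating to Cooperate yields -1 — not better.
Colin earns 1; deviating to Cooperate yields -1 — not better.
Neither player can strictly improve; the profile is a Nash equilibrium.

Neither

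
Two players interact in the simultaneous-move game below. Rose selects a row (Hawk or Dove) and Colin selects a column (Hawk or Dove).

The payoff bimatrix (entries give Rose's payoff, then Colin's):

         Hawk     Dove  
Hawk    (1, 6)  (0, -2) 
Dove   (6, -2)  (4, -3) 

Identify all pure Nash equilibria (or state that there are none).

(Dove, Hawk)

(Hawk, Hawk): Rose prefers Dove (6 > 1) — not an equilibrium.
(Hawk, Dove): Rose prefers Dove (4 > 0); Colin prefers Hawk (6 > -2) — not an equilibrium.
(Dove, Hawk): Rose gets 6 ≥ 1 from Hawk, and Colin gets -2 ≥ -3 from Dove — Nash equilibrium.
(Dove, Dove): Colin prefers Hawk (-2 > -3) — not an equilibrium.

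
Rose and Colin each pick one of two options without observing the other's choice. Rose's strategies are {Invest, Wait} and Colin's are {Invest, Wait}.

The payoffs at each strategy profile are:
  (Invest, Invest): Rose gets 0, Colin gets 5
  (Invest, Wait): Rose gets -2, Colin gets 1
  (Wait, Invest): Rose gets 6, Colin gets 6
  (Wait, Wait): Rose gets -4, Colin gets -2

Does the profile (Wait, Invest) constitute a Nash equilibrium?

At (Wait, Invest), Rose earns 6; switching to Invest would give 0, so Rose has no profitable deviation.
Colin earns 6; switching to Wait would give -2, so Colin has no profitable deviation.
Neither player can gain by a unilateral deviation, so this profile is a Nash equilibrium.

Yes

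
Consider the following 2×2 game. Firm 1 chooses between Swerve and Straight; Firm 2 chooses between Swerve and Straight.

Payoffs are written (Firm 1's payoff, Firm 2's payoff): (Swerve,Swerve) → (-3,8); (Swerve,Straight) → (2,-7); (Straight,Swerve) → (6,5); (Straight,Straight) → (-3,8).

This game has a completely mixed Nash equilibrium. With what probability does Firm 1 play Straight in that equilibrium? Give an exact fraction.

5/6

Let r be the probability that Firm 1 plays Swerve. In a completely mixed equilibrium, Firm 2 must be indifferent between Swerve and Straight.
Firm 2's expected payoff from Swerve is 8r + 5(1−r); from Straight it is −7r + 8(1−r).
Setting these equal: 3r + 5 = −15r + 8, so r = 1/6.
Therefore Firm 1 plays Straight with probability 1 − 1/6 = 5/6.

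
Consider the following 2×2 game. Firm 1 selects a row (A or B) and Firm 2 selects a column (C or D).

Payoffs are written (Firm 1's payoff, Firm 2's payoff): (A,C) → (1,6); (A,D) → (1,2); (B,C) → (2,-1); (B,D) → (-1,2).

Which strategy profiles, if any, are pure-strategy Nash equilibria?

none

(A, C): Firm 1 prefers B (2 > 1) — not an equilibrium.
(A, D): Firm 2 prefers C (6 > 2) — not an equilibrium.
(B, C): Firm 2 prefers D (2 > -1) — not an equilibrium.
(B, D): Firm 1 prefers A (1 > -1) — not an equilibrium.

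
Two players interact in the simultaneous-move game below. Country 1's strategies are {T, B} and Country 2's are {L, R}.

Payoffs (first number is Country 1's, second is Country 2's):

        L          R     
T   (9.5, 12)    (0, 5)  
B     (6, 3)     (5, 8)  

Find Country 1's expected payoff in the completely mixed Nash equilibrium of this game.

95/17

First find y, the probability Country 2 plays L, from Country 1's indifference between T and B: 9.5y = 6y + 5(1−y), giving y = 10/17.
Since Country 1 is indifferent in equilibrium, Country 1's expected payoff equals the payoff from either row against (10/17, 7/17). Using T: 9.5(10/17) = 95/17.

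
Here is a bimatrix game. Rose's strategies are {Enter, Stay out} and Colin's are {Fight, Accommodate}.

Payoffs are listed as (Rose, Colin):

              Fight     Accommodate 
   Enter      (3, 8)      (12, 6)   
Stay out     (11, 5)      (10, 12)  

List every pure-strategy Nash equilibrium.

(Enter, Fight): Rose prefers Stay out (11 > 3) — not an equilibrium.
(Enter, Accommodate): Colin prefers Fight (8 > 6) — not an equilibrium.
(Stay out, Fight): Colin prefers Accommodate (12 > 5) — not an equilibrium.
(Stay out, Accommodate): Rose prefers Enter (12 > 10) — not an equilibrium.

none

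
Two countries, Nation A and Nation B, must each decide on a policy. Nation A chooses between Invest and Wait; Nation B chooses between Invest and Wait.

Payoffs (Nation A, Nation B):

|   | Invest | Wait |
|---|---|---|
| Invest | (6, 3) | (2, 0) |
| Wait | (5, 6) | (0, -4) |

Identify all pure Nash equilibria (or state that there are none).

(Invest, Invest)

(Invest, Invest): Nation A gets 6 ≥ 5 from Wait, and Nation B gets 3 ≥ 0 from Wait — Nash equilibrium.
(Invest, Wait): Nation B prefers Invest (3 > 0) — not an equilibrium.
(Wait, Invest): Nation A prefers Invest (6 > 5) — not an equilibrium.
(Wait, Wait): Nation A prefers Invest (2 > 0); Nation B prefers Invest (6 > -4) — not an equilibrium.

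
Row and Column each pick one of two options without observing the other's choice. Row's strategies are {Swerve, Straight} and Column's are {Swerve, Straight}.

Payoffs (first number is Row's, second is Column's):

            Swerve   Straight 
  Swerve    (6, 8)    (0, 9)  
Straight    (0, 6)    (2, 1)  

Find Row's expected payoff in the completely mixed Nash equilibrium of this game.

3/2

First find q, the probability Column plays Swerve, from Row's indifference between Swerve and Straight: 6q = 2(1−q), giving q = 1/4.
Since Row is indifferent in equilibrium, Row's expected payoff equals the payoff from either row against (1/4, 3/4). Using Swerve: 6(1/4) = 3/2.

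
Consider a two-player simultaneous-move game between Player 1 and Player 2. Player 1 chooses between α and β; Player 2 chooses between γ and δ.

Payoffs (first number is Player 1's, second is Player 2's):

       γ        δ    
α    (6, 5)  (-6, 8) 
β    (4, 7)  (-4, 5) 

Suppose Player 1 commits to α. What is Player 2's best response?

δ

Against α, Player 2 earns 5 from γ and 8 from δ.
So δ is the best response.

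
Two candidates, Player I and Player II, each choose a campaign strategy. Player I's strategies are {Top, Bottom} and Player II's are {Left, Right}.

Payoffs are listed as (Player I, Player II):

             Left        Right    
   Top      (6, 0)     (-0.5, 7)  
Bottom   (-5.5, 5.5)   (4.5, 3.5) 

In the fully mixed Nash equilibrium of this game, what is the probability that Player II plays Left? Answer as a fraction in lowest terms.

Let c be the probability that Player II plays Left. In a completely mixed equilibrium, Player I must be indifferent between Top and Bottom.
Player I's expected payoff from Top is 6c − 0.5(1−c); from Bottom it is −5.5c + 4.5(1−c).
Setting these equal: 6.5c − 0.5 = −10c + 4.5, so c = 10/33.

10/33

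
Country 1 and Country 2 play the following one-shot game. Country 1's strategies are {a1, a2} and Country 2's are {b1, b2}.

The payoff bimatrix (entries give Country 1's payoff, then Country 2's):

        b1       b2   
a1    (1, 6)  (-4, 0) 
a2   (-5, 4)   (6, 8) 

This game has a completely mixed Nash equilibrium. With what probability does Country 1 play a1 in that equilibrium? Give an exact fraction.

Let p be the probability that Country 1 plays a1. In a completely mixed equilibrium, Country 2 must be indifferent between b1 and b2.
Country 2's expected payoff from b1 is 6p + 4(1−p); from b2 it is 8(1−p).
Setting these equal: 2p + 4 = −8p + 8, so p = 2/5.

2/5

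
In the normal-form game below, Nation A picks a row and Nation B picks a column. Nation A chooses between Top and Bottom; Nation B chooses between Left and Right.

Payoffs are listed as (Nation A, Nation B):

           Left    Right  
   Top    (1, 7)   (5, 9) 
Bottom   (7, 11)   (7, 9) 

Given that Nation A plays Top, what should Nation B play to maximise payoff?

Right

Against Top, Nation B earns 7 from Left and 9 from Right.
So Right is the best response.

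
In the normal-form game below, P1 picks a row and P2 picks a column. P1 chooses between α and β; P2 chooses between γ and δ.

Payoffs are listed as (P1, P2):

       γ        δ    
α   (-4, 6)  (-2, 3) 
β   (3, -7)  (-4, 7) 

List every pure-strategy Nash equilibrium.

none

(α, γ): P1 prefers β (3 > -4) — not an equilibrium.
(α, δ): P2 prefers γ (6 > 3) — not an equilibrium.
(β, γ): P2 prefers δ (7 > -7) — not an equilibrium.
(β, δ): P1 prefers α (-2 > -4) — not an equilibrium.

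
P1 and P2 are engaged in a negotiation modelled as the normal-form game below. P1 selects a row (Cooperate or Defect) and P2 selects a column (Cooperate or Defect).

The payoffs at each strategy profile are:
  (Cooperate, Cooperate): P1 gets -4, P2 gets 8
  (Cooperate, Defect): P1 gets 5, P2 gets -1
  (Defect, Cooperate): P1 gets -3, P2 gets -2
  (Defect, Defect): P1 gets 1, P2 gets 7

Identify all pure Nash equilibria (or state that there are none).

(Cooperate, Cooperate): P1 prefers Defect (-3 > -4) — not an equilibrium.
(Cooperate, Defect): P2 prefers Cooperate (8 > -1) — not an equilibrium.
(Defect, Cooperate): P2 prefers Defect (7 > -2) — not an equilibrium.
(Defect, Defect): P1 prefers Cooperate (5 > 1) — not an equilibrium.

none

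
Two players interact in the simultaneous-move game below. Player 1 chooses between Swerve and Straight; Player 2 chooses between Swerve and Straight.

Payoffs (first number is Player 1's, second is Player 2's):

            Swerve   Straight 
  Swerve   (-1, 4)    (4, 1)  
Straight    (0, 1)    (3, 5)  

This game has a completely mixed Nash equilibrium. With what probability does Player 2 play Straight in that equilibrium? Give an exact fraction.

Let y be the probability that Player 2 plays Swerve. In a completely mixed equilibrium, Player 1 must be indifferent between Swerve and Straight.
Player 1's expected payoff from Swerve is −y + 4(1−y); from Straight it is 3(1−y).
Setting these equal: −5y + 4 = −3y + 3, so y = 1/2.
Therefore Player 2 plays Straight with probability 1 − 1/2 = 1/2.

1/2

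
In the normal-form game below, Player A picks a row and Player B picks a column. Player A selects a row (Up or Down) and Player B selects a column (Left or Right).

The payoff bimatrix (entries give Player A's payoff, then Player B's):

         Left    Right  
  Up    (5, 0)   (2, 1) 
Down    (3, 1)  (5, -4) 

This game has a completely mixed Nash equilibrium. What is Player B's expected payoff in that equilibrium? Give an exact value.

First find x, the probability Player A plays Up, from Player B's indifference between Left and Right: (1−x) = x − 4(1−x), giving x = 5/6.
Since Player B is indifferent in equilibrium, Player B's expected payoff equals the payoff from either column against (5/6, 1/6). Using Left: (1/6) = 1/6.

1/6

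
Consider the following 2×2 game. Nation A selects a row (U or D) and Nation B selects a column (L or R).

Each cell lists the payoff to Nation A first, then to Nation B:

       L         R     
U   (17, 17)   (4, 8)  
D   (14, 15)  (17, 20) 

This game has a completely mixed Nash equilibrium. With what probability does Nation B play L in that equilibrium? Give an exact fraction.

13/16

Let q be the probability that Nation B plays L. In a completely mixed equilibrium, Nation A must be indifferent between U and D.
Nation A's expected payoff from U is 17q + 4(1−q); from D it is 14q + 17(1−q).
Setting these equal: 13q + 4 = −3q + 17, so q = 13/16.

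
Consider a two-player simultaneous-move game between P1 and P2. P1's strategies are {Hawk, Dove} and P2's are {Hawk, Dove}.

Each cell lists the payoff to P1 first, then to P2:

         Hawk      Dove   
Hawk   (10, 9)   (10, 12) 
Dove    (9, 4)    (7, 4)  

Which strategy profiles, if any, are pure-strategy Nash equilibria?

(Hawk, Dove)

(Hawk, Hawk): P2 prefers Dove (12 > 9) — not an equilibrium.
(Hawk, Dove): P1 gets 10 ≥ 7 from Dove, and P2 gets 12 ≥ 9 from Hawk — Nash equilibrium.
(Dove, Hawk): P1 prefers Hawk (10 > 9) — not an equilibrium.
(Dove, Dove): P1 prefers Hawk (10 > 7) — not an equilibrium.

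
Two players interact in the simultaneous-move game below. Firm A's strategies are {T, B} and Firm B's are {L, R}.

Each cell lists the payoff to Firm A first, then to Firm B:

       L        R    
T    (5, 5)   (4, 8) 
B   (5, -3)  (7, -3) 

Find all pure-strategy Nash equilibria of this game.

(B, L) and (B, R)

(T, L): Firm B prefers R (8 > 5) — not an equilibrium.
(T, R): Firm A prefers B (7 > 4) — not an equilibrium.
(B, L): Firm A gets 5 ≥ 5 from T, and Firm B gets -3 ≥ -3 from R — Nash equilibrium.
(B, R): Firm A gets 7 ≥ 4 from T, and Firm B gets -3 ≥ -3 from L — Nash equilibrium.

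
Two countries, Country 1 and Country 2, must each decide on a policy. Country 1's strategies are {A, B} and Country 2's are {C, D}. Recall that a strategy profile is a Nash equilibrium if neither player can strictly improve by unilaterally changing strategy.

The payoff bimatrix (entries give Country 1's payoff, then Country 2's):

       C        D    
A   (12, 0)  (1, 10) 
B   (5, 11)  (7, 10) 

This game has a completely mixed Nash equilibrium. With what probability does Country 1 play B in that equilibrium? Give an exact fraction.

Let p be the probability that Country 1 plays A. In a completely mixed equilibrium, Country 2 must be indifferent between C and D.
Country 2's expected payoff from C is 11(1−p); from D it is 10p + 10(1−p).
Setting these equal: −11p + 11 = 10, so p = 1/11.
Therefore Country 1 plays B with probability 1 − 1/11 = 10/11.

10/11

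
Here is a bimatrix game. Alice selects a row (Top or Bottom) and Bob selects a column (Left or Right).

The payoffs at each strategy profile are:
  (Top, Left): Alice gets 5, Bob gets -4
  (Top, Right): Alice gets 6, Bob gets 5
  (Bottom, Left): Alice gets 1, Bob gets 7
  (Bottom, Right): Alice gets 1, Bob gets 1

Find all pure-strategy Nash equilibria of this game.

(Top, Right)

(Top, Left): Bob prefers Right (5 > -4) — not an equilibrium.
(Top, Right): Alice gets 6 ≥ 1 from Bottom, and Bob gets 5 ≥ -4 from Left — Nash equilibrium.
(Bottom, Left): Alice prefers Top (5 > 1) — not an equilibrium.
(Bottom, Right): Alice prefers Top (6 > 1); Bob prefers Left (7 > 1) — not an equilibrium.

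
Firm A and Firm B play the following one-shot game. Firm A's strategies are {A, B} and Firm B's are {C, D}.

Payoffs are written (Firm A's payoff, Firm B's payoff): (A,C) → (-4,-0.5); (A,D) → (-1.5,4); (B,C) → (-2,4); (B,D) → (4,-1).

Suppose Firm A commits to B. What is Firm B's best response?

C

Against B, Firm B earns 4 from C and -1 from D.
So C is the best response.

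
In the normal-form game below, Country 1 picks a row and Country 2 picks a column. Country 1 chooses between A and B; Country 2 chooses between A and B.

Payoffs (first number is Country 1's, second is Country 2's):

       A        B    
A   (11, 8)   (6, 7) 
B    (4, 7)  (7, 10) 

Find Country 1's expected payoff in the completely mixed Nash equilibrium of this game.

First find q, the probability Country 2 plays A, from Country 1's indifference between A and B: 11q + 6(1−q) = 4q + 7(1−q), giving q = 1/8.
Since Country 1 is indifferent in equilibrium, Country 1's expected payoff equals the payoff from either row against (1/8, 7/8). Using A: 11(1/8) + 6(7/8) = 53/8.

53/8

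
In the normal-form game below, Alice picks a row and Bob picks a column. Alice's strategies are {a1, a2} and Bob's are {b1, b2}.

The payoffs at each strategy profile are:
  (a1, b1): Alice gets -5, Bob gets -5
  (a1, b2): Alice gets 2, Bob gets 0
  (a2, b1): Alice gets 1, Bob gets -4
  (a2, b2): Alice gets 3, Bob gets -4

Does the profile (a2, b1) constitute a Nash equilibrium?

At (a2, b1), Alice earns 1; switching to a1 would give -5, so Alice has no profitable deviation.
Bob earns -4; switching to b2 would give -4, so Bob has no profitable deviation.
Neither player can gain by a unilateral deviation, so this profile is a Nash equilibrium.

Yes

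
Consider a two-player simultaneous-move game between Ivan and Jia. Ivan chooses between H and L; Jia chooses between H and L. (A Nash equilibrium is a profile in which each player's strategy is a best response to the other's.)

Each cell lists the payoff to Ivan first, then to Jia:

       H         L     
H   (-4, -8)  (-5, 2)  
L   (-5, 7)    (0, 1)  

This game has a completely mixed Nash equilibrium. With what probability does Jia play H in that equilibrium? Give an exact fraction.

5/6

Let c be the probability that Jia plays H. In a completely mixed equilibrium, Ivan must be indifferent between H and L.
Ivan's expected payoff from H is −4c − 5(1−c); from L it is −5c.
Setting these equal: c − 5 = −5c, so c = 5/6.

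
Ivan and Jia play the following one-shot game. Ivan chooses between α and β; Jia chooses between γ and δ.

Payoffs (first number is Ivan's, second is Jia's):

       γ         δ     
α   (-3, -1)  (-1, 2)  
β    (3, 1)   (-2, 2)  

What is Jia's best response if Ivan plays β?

δ

Against β, Jia earns 1 from γ and 2 from δ.
So δ is the best response.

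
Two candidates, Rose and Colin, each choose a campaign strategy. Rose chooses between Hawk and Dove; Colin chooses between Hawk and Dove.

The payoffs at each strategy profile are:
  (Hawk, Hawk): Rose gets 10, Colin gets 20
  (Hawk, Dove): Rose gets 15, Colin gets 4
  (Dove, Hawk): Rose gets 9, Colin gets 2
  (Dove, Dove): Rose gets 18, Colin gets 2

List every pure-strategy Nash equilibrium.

(Hawk, Hawk): Rose gets 10 ≥ 9 from Dove, and Colin gets 20 ≥ 4 from Dove — Nash equilibrium.
(Hawk, Dove): Rose prefers Dove (18 > 15); Colin prefers Hawk (20 > 4) — not an equilibrium.
(Dove, Hawk): Rose prefers Hawk (10 > 9) — not an equilibrium.
(Dove, Dove): Rose gets 18 ≥ 15 from Hawk, and Colin gets 2 ≥ 2 from Hawk — Nash equilibrium.

(Hawk, Hawk) and (Dove, Dove)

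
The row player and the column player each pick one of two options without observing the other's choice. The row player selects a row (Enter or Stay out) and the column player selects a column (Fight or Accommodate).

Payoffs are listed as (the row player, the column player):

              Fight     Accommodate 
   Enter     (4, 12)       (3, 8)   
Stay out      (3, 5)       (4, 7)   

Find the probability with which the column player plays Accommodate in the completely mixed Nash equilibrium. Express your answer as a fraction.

1/2

Let y be the probability that the column player plays Fight. In a completely mixed equilibrium, the row player must be indifferent between Enter and Stay out.
The row player's expected payoff from Enter is 4y + 3(1−y); from Stay out it is 3y + 4(1−y).
Setting these equal: y + 3 = −y + 4, so y = 1/2.
Therefore the column player plays Accommodate with probability 1 − 1/2 = 1/2.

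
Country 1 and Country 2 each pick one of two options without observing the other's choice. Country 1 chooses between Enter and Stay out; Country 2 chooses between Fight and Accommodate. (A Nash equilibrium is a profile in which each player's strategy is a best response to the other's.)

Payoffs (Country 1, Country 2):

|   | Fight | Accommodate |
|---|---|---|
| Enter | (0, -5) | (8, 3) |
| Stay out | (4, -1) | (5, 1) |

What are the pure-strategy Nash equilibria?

(Enter, Fight): Country 1 prefers Stay out (4 > 0); Country 2 prefers Accommodate (3 > -5) — not an equilibrium.
(Enter, Accommodate): Country 1 gets 8 ≥ 5 from Stay out, and Country 2 gets 3 ≥ -5 from Fight — Nash equilibrium.
(Stay out, Fight): Country 2 prefers Accommodate (1 > -1) — not an equilibrium.
(Stay out, Accommodate): Country 1 prefers Enter (8 > 5) — not an equilibrium.

(Enter, Accommodate)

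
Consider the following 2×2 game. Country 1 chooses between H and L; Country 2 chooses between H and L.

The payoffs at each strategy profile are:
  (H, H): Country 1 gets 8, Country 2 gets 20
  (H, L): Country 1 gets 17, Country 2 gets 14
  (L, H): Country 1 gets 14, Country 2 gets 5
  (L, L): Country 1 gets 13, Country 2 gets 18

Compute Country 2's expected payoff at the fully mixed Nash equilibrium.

290/19

First find p, the probability Country 1 plays H, from Country 2's indifference between H and L: 20p + 5(1−p) = 14p + 18(1−p), giving p = 13/19.
Since Country 2 is indifferent in equilibrium, Country 2's expected payoff equals the payoff from either column against (13/19, 6/19). Using H: 20(13/19) + 5(6/19) = 290/19.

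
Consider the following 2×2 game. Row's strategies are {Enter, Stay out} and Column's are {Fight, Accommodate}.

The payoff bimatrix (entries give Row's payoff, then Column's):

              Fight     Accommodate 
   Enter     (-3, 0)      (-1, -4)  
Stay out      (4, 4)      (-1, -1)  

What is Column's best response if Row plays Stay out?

Fight

Against Stay out, Column earns 4 from Fight and -1 from Accommodate.
So Fight is the best response.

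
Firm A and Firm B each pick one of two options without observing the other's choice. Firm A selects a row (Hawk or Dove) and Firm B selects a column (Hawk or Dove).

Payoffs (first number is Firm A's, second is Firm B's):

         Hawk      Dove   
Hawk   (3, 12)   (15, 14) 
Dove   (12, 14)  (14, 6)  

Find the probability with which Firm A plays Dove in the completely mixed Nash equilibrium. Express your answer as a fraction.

Let r be the probability that Firm A plays Hawk. In a completely mixed equilibrium, Firm B must be indifferent between Hawk and Dove.
Firm B's expected payoff from Hawk is 12r + 14(1−r); from Dove it is 14r + 6(1−r).
Setting these equal: −2r + 14 = 8r + 6, so r = 4/5.
Therefore Firm A plays Dove with probability 1 − 4/5 = 1/5.

1/5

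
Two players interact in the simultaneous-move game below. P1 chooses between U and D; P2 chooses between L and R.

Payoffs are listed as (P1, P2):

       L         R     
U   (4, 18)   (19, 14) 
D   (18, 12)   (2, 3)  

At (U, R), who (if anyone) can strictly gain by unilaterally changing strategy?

P2

P1 at (U, R) earns 19; deviating to D yields 2 — not better.
P2 earns 14; deviating to L yields 18 — a strict improvement.
Only P2 has a strictly profitable deviation.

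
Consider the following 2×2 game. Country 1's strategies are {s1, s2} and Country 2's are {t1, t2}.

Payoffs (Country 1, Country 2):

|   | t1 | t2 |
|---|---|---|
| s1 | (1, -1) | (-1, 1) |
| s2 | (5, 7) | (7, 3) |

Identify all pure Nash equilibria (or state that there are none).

(s2, t1)

(s1, t1): Country 1 prefers s2 (5 > 1); Country 2 prefers t2 (1 > -1) — not an equilibrium.
(s1, t2): Country 1 prefers s2 (7 > -1) — not an equilibrium.
(s2, t1): Country 1 gets 5 ≥ 1 from s1, and Country 2 gets 7 ≥ 3 from t2 — Nash equilibrium.
(s2, t2): Country 2 prefers t1 (7 > 3) — not an equilibrium.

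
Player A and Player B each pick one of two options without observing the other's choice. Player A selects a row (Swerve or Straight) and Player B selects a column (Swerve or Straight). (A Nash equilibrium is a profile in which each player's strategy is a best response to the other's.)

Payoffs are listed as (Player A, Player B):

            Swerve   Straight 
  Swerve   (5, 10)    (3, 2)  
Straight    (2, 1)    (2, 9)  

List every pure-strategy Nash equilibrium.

(Swerve, Swerve)

(Swerve, Swerve): Player A gets 5 ≥ 2 from Straight, and Player B gets 10 ≥ 2 from Straight — Nash equilibrium.
(Swerve, Straight): Player B prefers Swerve (10 > 2) — not an equilibrium.
(Straight, Swerve): Player A prefers Swerve (5 > 2); Player B prefers Straight (9 > 1) — not an equilibrium.
(Straight, Straight): Player A prefers Swerve (3 > 2) — not an equilibrium.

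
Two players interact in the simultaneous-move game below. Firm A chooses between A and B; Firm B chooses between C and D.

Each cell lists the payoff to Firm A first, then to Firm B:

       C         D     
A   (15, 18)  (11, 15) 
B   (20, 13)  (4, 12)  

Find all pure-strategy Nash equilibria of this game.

(B, C)

(A, C): Firm A prefers B (20 > 15) — not an equilibrium.
(A, D): Firm B prefers C (18 > 15) — not an equilibrium.
(B, C): Firm A gets 20 ≥ 15 from A, and Firm B gets 13 ≥ 12 from D — Nash equilibrium.
(B, D): Firm A prefers A (11 > 4); Firm B prefers C (13 > 12) — not an equilibrium.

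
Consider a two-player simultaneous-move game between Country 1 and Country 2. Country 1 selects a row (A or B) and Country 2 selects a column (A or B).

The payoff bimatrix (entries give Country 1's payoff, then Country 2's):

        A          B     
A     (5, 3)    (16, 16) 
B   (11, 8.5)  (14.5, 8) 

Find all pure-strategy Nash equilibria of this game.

(A, A): Country 1 prefers B (11 > 5); Country 2 prefers B (16 > 3) — not an equilibrium.
(A, B): Country 1 gets 16 ≥ 14.5 from B, and Country 2 gets 16 ≥ 3 from A — Nash equilibrium.
(B, A): Country 1 gets 11 ≥ 5 from A, and Country 2 gets 8.5 ≥ 8 from B — Nash equilibrium.
(B, B): Country 1 prefers A (16 > 14.5); Country 2 prefers A (8.5 > 8) — not an equilibrium.

(A, B) and (B, A)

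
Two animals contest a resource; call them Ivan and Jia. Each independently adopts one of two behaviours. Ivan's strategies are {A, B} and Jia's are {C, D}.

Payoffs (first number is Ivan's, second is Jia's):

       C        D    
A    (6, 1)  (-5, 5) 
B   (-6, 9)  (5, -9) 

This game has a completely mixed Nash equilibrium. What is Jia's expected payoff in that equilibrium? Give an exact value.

27/11

First find p, the probability Ivan plays A, from Jia's indifference between C and D: p + 9(1−p) = 5p − 9(1−p), giving p = 9/11.
Since Jia is indifferent in equilibrium, Jia's expected payoff equals the payoff from either column against (9/11, 2/11). Using C: (9/11) + 9(2/11) = 27/11.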